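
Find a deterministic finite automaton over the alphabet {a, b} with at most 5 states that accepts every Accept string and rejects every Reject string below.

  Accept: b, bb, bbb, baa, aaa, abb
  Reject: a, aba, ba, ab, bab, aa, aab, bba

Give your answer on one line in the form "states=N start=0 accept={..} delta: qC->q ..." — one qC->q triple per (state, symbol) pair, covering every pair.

states=4 start=0 accept={2} delta: 0a->1 0b->2 1a->3 1b->0 2a->3 2b->2 3a->2 3b->0

State merging on the prefix tree: take the shortest (then alphabetical) example prefix whose next move is undefined and point that move at state 0, else 1, else 2, ...; a target is out if some Accept/Reject pair would then sit in one state with the same input left (inseparable). If every existing state is out, open a new one.
a: 0a undefined. 0a->0: no, b/ab meet in 0 with "b" left. Open state 1: 0a->1.
b: 0b undefined. 0b->0: no, baa/aa meet in 1 with "a" left. 0b->1: no, b/a meet in 1. Open state 2: 0b->2.
aa: 1a undefined. 1a->0: no, b/aab meet in 2. 1a->1: no, aaa/a meet in 1. 1a->2: no, b/aa meet in 2. Open state 3: 1a->3.
ab: 1b undefined. 1b->0: ok.
ba: 2a undefined. 2a->0: no, b/bab meet in 2. 2a->1: no, baa/aa meet in 3. 2a->2: no, b/ba meet in 2. 2a->3: ok.
bb: 2b undefined. 2b->0: no, bb/ab meet in 0. 2b->1: no, bb/a meet in 1. 2b->2: ok.
aaa: 3a undefined. 3a->0: no, baa/ab meet in 0. 3a->1: no, baa/a meet in 1. 3a->2: ok.
aab: 3b undefined. 3b->0: ok.
All examples now run through 4 states with every (state, symbol) defined. Accept strings end in {2}, Reject strings end in {0,1,3}; accept={2}.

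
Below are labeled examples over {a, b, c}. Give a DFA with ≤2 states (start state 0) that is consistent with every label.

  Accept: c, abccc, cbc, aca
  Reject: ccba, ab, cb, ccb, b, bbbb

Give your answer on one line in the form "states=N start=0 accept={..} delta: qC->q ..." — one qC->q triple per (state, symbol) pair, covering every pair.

states=2 start=0 accept={1} delta: 0a->0 0b->0 0c->1 1a->1 1b->0 1c->0

Fold the examples into a partial DFA from state 0: repeatedly fix the first undefined (state, symbol) met by the shortest-then-alphabetical prefix, trying targets in increasing order and rejecting any under which an Accept and a Reject string meet in one state with the same remainder; add a state when all current targets are rejected. Accepting states are where Accept strings end.
a: 0a undefined. 0a->0: ok.
b: 0b undefined. 0b->0: ok.
c: 0c undefined. 0c->0: no, c/ccba meet in 0. Open state 1: 0c->1.
cb: 1b undefined. 1b->0: ok.
cc: 1c undefined. 1c->0: ok.
aca: 1a undefined. 1a->0: no, aca/ccba meet in 0. 1a->1: ok.
All examples now run through 2 states with every (state, symbol) defined. Accept strings end in {1}, Reject strings end in {0}; accept={1}.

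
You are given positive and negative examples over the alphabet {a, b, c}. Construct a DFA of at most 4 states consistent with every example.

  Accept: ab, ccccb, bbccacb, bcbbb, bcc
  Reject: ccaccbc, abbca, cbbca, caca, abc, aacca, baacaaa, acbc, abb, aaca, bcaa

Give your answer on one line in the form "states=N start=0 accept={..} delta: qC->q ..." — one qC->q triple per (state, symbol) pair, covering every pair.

Grow the machine one transition at a time. Run the examples from 0; the earliest place one falls off (shortest prefix, ties alphabetical) gets sent to the lowest-numbered state that keeps every Accept/Reject pair distinguishable — a pair clashes when both reach the same state with identical unread suffix — and to a fresh state only if none does.
a: 0a undefined. 0a->0: ok.
b: 0b undefined. 0b->0: no, ab/abb meet in 0. Open state 1: 0b->1.
c: 0c undefined. 0c->0: ok.
ba: 1a undefined. 1a->0: ok.
bb: 1b undefined. 1b->0: ok.
bc: 1c undefined. 1c->0: no, bcc/ccaccbc meet in 0. 1c->1: no, ab/ccaccbc meet in 1. Open state 2: 1c->2.
bca: 2a undefined. 2a->0: ok.
bcb: 2b undefined. 2b->0: no, bcbbb/abbca meet in 0. 2b->1: ok.
bcc: 2c undefined. 2c->0: no, bcc/abbca meet in 0. 2c->1: ok.
All examples now run through 3 states with every (state, symbol) defined. Accept strings end in {1}, Reject strings end in {0,2}; accept={1}.

states=3 start=0 accept={1} delta: 0a->0 0b->1 0c->0 1a->0 1b->0 1c->2 2a->0 2b->1 2c->1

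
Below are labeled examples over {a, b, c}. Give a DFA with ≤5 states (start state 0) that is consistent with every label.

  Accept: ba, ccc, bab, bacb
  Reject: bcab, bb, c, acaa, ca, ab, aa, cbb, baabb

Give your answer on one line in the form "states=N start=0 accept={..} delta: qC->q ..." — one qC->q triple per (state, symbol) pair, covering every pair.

Grow the machine one transition at a time. Run the examples from 0; the earliest place one falls off (shortest prefix, ties alphabetical) gets sent to the lowest-numbered state that keeps every Accept/Reject pair distinguishable — a pair clashes when both reach the same state with identical unread suffix — and to a fresh state only if none does.
a: 0a undefined. 0a->0: ok.
b: 0b undefined. 0b->0: no, ba/bb meet in 0. Open state 1: 0b->1.
c: 0c undefined. 0c->0: no, ccc/c meet in 0. 0c->1: no, ba/ca meet in 1 with "a" left. Open state 2: 0c->2.
ba: 1a undefined. 1a->0: no, ba/aa meet in 0. 1a->1: no, ba/ab meet in 1. 1a->2: no, ba/c meet in 2. Open state 3: 1a->3.
bb: 1b undefined. 1b->0: ok.
bc: 1c undefined. 1c->0: ok.
ca: 2a undefined. 2a->0: ok.
cb: 2b undefined. 2b->0: ok.
cc: 2c undefined. 2c->0: no, ccc/c meet in 2. 2c->1: no, ccc/bb meet in 0. 2c->2: no, ccc/c meet in 2. 2c->3: ok.
baa: 3a undefined. 3a->0: ok.
bab: 3b undefined. 3b->0: no, bab/bb meet in 0. 3b->1: no, bab/bcab meet in 1. 3b->2: no, bab/c meet in 2. 3b->3: ok.
bac: 3c undefined. 3c->0: no, ccc/bb meet in 0. 3c->1: no, ccc/bcab meet in 1. 3c->2: no, ccc/c meet in 2. 3c->3: ok.
All examples now run through 4 states with every (state, symbol) defined. Accept strings end in {3}, Reject strings end in {0,1,2}; accept={3}.

states=4 start=0 accept={3} delta: 0a->0 0b->1 0c->2 1a->3 1b->0 1c->0 2a->0 2b->0 2c->3 3a->0 3b->3 3c->3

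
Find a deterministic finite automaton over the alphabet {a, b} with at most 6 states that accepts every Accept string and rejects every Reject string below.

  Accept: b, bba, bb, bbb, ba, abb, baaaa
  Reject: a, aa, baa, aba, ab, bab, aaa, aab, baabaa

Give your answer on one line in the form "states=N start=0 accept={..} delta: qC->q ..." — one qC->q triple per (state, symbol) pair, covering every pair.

states=5 start=0 accept={2,3} delta: 0a->1 0b->2 1a->1 1b->0 2a->3 2b->2 3a->4 3b->0 4a->2 4b->0

Fold the examples into a partial DFA from state 0: repeatedly fix the first undefined (state, symbol) met by the shortest-then-alphabetical prefix, trying targets in increasing order and rejecting any under which an Accept and a Reject string meet in one state with the same remainder; add a state when all current targets are rejected. Accepting states are where Accept strings end.
a: 0a undefined. 0a->0: no, b/ab meet in 0 with "b" left. Open state 1: 0a->1.
b: 0b undefined. 0b->0: no, bba/a meet in 1. 0b->1: no, b/a meet in 1. Open state 2: 0b->2.
aa: 1a undefined. 1a->0: no, b/aab meet in 2. 1a->1: ok.
ab: 1b undefined. 1b->0: ok.
ba: 2a undefined. 2a->0: no, b/bab meet in 2. 2a->1: no, ba/a meet in 1. 2a->2: no, b/baa meet in 2. Open state 3: 2a->3.
bb: 2b undefined. 2b->0: no, bba/a meet in 1. 2b->1: no, bba/a meet in 1. 2b->2: ok.
baa: 3a undefined. 3a->0: no, baaaa/a meet in 1. 3a->1: no, baaaa/a meet in 1. 3a->2: no, b/baa meet in 2. 3a->3: no, bba/baa meet in 3. Open state 4: 3a->4.
bab: 3b undefined. 3b->0: ok.
baaa: 4a undefined. 4a->0: no, baaaa/a meet in 1. 4a->1: no, baaaa/a meet in 1. 4a->2: ok.
baab: 4b undefined. 4b->0: ok.
All examples now run through 5 states with every (state, symbol) defined. Accept strings end in {2,3}, Reject strings end in {0,1,4}; accept={2,3}.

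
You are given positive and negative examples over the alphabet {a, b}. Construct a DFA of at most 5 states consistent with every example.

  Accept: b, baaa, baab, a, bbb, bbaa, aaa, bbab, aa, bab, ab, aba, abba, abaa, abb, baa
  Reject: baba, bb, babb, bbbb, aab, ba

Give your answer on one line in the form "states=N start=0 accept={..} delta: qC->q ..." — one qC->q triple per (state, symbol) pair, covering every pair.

Fold the examples into a partial DFA from state 0: repeatedly fix the first undefined (state, symbol) met by the shortest-then-alphabetical prefix, trying targets in increasing order and rejecting any under which an Accept and a Reject string meet in one state with the same remainder; add a state when all current targets are rejected. Accepting states are where Accept strings end.
a: 0a undefined. 0a->0: no, b/aab meet in 0 with "b" left. Open state 1: 0a->1.
b: 0b undefined. 0b->0: no, b/bb meet in 0. 0b->1: no, aa/ba meet in 1 with "a" left. Open state 2: 0b->2.
aa: 1a undefined. 1a->0: no, b/aab meet in 2. 1a->1: no, ab/aab meet in 1 with "b" left. 1a->2: no, aaa/ba meet in 2 with "a" left. Open state 3: 1a->3.
ab: 1b undefined. 1b->0: no, abba/ba meet in 2 with "a" left. 1b->1: ok.
ba: 2a undefined. 2a->0: ok.
bb: 2b undefined. 2b->0: ok.
aaa: 3a undefined. 3a->0: no, aaa/baba meet in 0. 3a->1: ok.
aab: 3b undefined. 3b->0: ok.
All examples now run through 4 states with every (state, symbol) defined. Accept strings end in {1,2,3}, Reject strings end in {0}; accept={1,2,3}.

states=4 start=0 accept={1,2,3} delta: 0a->1 0b->2 1a->3 1b->1 2a->0 2b->0 3a->1 3b->0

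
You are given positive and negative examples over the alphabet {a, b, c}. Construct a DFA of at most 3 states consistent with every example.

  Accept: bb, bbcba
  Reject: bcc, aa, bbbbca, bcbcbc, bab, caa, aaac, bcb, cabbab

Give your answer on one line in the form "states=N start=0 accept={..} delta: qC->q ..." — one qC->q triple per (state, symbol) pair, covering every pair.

states=3 start=0 accept={2} delta: 0a->0 0b->1 0c->0 1a->0 1b->2 1c->0 2a->2 2b->0 2c->1

Fold the examples into a partial DFA from state 0: repeatedly fix the first undefined (state, symbol) met by the shortest-then-alphabetical prefix, trying targets in increasing order and rejecting any under which an Accept and a Reject string meet in one state with the same remainder; add a state when all current targets are rejected. Accepting states are where Accept strings end.
a: 0a undefined. 0a->0: ok.
b: 0b undefined. 0b->0: no, bb/aa meet in 0. Open state 1: 0b->1.
c: 0c undefined. 0c->0: ok.
ba: 1a undefined. 1a->0: ok.
bb: 1b undefined. 1b->0: no, bb/aa meet in 0. 1b->1: no, bb/bab meet in 1. Open state 2: 1b->2.
bc: 1c undefined. 1c->0: ok.
bbb: 2b undefined. 2b->0: ok.
bbc: 2c undefined. 2c->0: no, bbcba/bcc meet in 0. 2c->1: ok.
bbcba: 2a undefined. 2a->0: no, bbcba/bcc meet in 0. 2a->1: no, bb/cabbab meet in 2. 2a->2: ok.
All examples now run through 3 states with every (state, symbol) defined. Accept strings end in {2}, Reject strings end in {0,1}; accept={2}.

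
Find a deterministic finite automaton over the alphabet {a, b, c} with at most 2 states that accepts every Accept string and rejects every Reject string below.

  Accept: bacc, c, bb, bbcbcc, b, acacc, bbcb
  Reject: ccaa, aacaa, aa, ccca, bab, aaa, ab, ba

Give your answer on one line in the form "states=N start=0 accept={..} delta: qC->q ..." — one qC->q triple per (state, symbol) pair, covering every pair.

states=2 start=0 accept={0} delta: 0a->1 0b->0 0c->0 1a->1 1b->1 1c->0

Fold the examples into a partial DFA from state 0: repeatedly fix the first undefined (state, symbol) met by the shortest-then-alphabetical prefix, trying targets in increasing order and rejecting any under which an Accept and a Reject string meet in one state with the same remainder; add a state when all current targets are rejected. Accepting states are where Accept strings end.
a: 0a undefined. 0a->0: no, b/ab meet in 0 with "b" left. Open state 1: 0a->1.
b: 0b undefined. 0b->0: ok.
c: 0c undefined. 0c->0: ok.
aa: 1a undefined. 1a->0: no, c/ccaa meet in 0. 1a->1: ok.
ab: 1b undefined. 1b->0: no, c/bab meet in 0. 1b->1: ok.
ac: 1c undefined. 1c->0: ok.
All examples now run through 2 states with every (state, symbol) defined. Accept strings end in {0}, Reject strings end in {1}; accept={0}.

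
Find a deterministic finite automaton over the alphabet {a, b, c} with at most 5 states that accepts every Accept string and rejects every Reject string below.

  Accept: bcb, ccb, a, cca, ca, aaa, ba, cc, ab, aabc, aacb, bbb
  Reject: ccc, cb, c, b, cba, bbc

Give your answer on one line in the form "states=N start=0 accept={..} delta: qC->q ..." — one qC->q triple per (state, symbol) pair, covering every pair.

Grow the machine one transition at a time. Run the examples from 0; the earliest place one falls off (shortest prefix, ties alphabetical) gets sent to the lowest-numbered state that keeps every Accept/Reject pair distinguishable — a pair clashes when both reach the same state with identical unread suffix — and to a fresh state only if none does.
a: 0a undefined. 0a->0: no, ab/b meet in 0 with "b" left. Open state 1: 0a->1.
b: 0b undefined. 0b->0: no, bcb/cb meet in 0 with "cb" left. 0b->1: no, a/b meet in 1. Open state 2: 0b->2.
c: 0c undefined. 0c->0: no, ccb/cb meet in 2. 0c->1: no, a/c meet in 1. 0c->2: ok.
aa: 1a undefined. 1a->0: no, aacb/cb meet in 2 with "b" left. 1a->1: ok.
ab: 1b undefined. 1b->0: no, aabc/c meet in 2. 1b->1: ok.
ba: 2a undefined. 2a->0: ok.
bb: 2b undefined. 2b->0: no, a/cba meet in 1. 2b->1: no, a/cb meet in 1. 2b->2: no, ca/cba meet in 0. Open state 3: 2b->3.
bc: 2c undefined. 2c->0: no, bcb/ccc meet in 2. 2c->1: no, aabc/ccc meet in 1 with "c" left. 2c->2: no, bcb/cb meet in 3. 2c->3: no, cca/cba meet in 3 with "a" left. Open state 4: 2c->4.
aac: 1c undefined. 1c->0: no, aacb/c meet in 2. 1c->1: ok.
bbb: 3b undefined. 3b->0: ok.
bbc: 3c undefined. 3c->0: no, ca/bbc meet in 0. 3c->1: no, a/bbc meet in 1. 3c->2: ok.
bcb: 4b undefined. 4b->0: ok.
cba: 3a undefined. 3a->0: no, bcb/cba meet in 0. 3a->1: no, a/cba meet in 1. 3a->2: ok.
cca: 4a undefined. 4a->0: ok.
ccc: 4c undefined. 4c->0: no, bcb/ccc meet in 0. 4c->1: no, a/ccc meet in 1. 4c->2: ok.
All examples now run through 5 states with every (state, symbol) defined. Accept strings end in {0,1,4}, Reject strings end in {2,3}; accept={0,1,4}.

states=5 start=0 accept={0,1,4} delta: 0a->1 0b->2 0c->2 1a->1 1b->1 1c->1 2a->0 2b->3 2c->4 3a->2 3b->0 3c->2 4a->0 4b->0 4c->2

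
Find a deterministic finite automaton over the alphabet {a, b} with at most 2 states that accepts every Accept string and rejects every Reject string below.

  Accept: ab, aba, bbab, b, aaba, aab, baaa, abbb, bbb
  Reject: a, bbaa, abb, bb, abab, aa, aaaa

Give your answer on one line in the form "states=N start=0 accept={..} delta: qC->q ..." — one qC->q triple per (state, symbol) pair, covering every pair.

states=2 start=0 accept={1} delta: 0a->0 0b->1 1a->1 1b->0

Grow the machine one transition at a time. Run the examples from 0; the earliest place one falls off (shortest prefix, ties alphabetical) gets sent to the lowest-numbered state that keeps every Accept/Reject pair distinguishable — a pair clashes when both reach the same state with identical unread suffix — and to a fresh state only if none does.
a: 0a undefined. 0a->0: ok.
b: 0b undefined. 0b->0: no, ab/a meet in 0. Open state 1: 0b->1.
ba: 1a undefined. 1a->0: no, ab/abab meet in 1. 1a->1: ok.
bb: 1b undefined. 1b->0: ok.
All examples now run through 2 states with every (state, symbol) defined. Accept strings end in {1}, Reject strings end in {0}; accept={1}.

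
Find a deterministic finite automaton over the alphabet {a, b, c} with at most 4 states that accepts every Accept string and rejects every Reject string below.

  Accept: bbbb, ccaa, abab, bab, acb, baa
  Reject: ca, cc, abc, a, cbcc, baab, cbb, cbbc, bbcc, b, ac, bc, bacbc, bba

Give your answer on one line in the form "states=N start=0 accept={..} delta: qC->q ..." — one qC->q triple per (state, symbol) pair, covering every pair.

State merging on the prefix tree: take the shortest (then alphabetical) example prefix whose next move is undefined and point that move at state 0, else 1, else 2, ...; a target is out if some Accept/Reject pair would then sit in one state with the same input left (inseparable). If every existing state is out, open a new one.
a: 0a undefined. 0a->0: ok.
b: 0b undefined. 0b->0: no, bbbb/a meet in 0. Open state 1: 0b->1.
c: 0c undefined. 0c->0: no, ccaa/ca meet in 0. 0c->1: ok.
ba: 1a undefined. 1a->0: no, abab/baab meet in 1. 1a->1: no, abab/baab meet in 1 with "b" left. Open state 2: 1a->2.
bb: 1b undefined. 1b->0: no, bbbb/a meet in 0. 1b->1: no, bbbb/cbb meet in 1. 1b->2: no, abab/cbb meet in 2 with "b" left. Open state 3: 1b->3.
bc: 1c undefined. 1c->0: no, ccaa/cc meet in 0. 1c->1: ok.
baa: 2a undefined. 2a->0: no, ccaa/a meet in 0. 2a->1: no, ccaa/cc meet in 1. 2a->2: no, ccaa/ca meet in 2. 2a->3: ok.
bab: 2b undefined. 2b->0: no, abab/a meet in 0. 2b->1: no, abab/cc meet in 1. 2b->2: no, abab/ca meet in 2. 2b->3: ok.
bac: 2c undefined. 2c->0: ok.
bba: 3a undefined. 3a->0: ok.
bbb: 3b undefined. 3b->0: no, bbbb/cc meet in 1. 3b->1: ok.
bbc: 3c undefined. 3c->0: ok.
All examples now run through 4 states with every (state, symbol) defined. Accept strings end in {3}, Reject strings end in {0,1,2}; accept={3}.

states=4 start=0 accept={3} delta: 0a->0 0b->1 0c->1 1a->2 1b->3 1c->1 2a->3 2b->3 2c->0 3a->0 3b->1 3c->0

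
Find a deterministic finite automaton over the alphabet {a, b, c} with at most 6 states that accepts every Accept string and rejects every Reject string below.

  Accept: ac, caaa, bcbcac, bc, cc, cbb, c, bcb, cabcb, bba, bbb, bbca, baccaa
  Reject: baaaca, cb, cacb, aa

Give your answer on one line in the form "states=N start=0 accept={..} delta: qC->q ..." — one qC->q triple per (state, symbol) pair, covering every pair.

states=5 start=0 accept={1,3} delta: 0a->0 0b->1 0c->1 1a->2 1b->2 1c->3 2a->3 2b->1 2c->4 3a->3 3b->1 3c->1 4a->1 4b->0 4c->1

State merging on the prefix tree: take the shortest (then alphabetical) example prefix whose next move is undefined and point that move at state 0, else 1, else 2, ...; a target is out if some Accept/Reject pair would then sit in one state with the same input left (inseparable). If every existing state is out, open a new one.
a: 0a undefined. 0a->0: ok.
b: 0b undefined. 0b->0: no, bcb/cb meet in 0 with "cb" left. Open state 1: 0b->1.
c: 0c undefined. 0c->0: no, ac/aa meet in 0. 0c->1: ok.
ba: 1a undefined. 1a->0: no, caaa/baaaca meet in 0. 1a->1: no, bcb/cacb meet in 1 with "cb" left. Open state 2: 1a->2.
bb: 1b undefined. 1b->0: no, bba/cb meet in 0. 1b->1: no, ac/cb meet in 1. 1b->2: ok.
bc: 1c undefined. 1c->0: no, bc/aa meet in 0. 1c->1: no, bcb/cb meet in 2. 1c->2: no, bc/cb meet in 2. Open state 3: 1c->3.
baa: 2a undefined. 2a->0: no, caaa/aa meet in 0. 2a->1: no, caaa/cb meet in 2. 2a->2: no, caaa/cb meet in 2. 2a->3: ok.
bac: 2c undefined. 2c->0: no, ac/cacb meet in 1. 2c->1: no, bbca/cb meet in 2. 2c->2: no, cbb/cacb meet in 2 with "b" left. 2c->3: no, bcb/cacb meet in 3 with "b" left. Open state 4: 2c->4.
bbb: 2b undefined. 2b->0: no, cbb/aa meet in 0. 2b->1: ok.
bcb: 3b undefined. 3b->0: no, bcb/aa meet in 0. 3b->1: ok.
baaa: 3a undefined. 3a->0: no, caaa/aa meet in 0. 3a->1: no, ac/baaaca meet in 1. 3a->2: no, caaa/cb meet in 2. 3a->3: ok.
bacc: 4c undefined. 4c->0: no, baccaa/aa meet in 0. 4c->1: ok.
bbca: 4a undefined. 4a->0: no, bbca/aa meet in 0. 4a->1: ok.
cacb: 4b undefined. 4b->0: ok.
baaac: 3c undefined. 3c->0: no, bcbcac/baaaca meet in 0. 3c->1: ok.
All examples now run through 5 states with every (state, symbol) defined. Accept strings end in {1,3}, Reject strings end in {0,2}; accept={1,3}.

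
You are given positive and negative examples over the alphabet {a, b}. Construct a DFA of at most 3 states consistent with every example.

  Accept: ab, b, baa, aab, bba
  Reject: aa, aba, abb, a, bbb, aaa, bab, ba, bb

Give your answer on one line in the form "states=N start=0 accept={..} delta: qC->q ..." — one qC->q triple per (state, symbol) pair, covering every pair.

State merging on the prefix tree: take the shortest (then alphabetical) example prefix whose next move is undefined and point that move at state 0, else 1, else 2, ...; a target is out if some Accept/Reject pair would then sit in one state with the same input left (inseparable). If every existing state is out, open a new one.
a: 0a undefined. 0a->0: ok.
b: 0b undefined. 0b->0: no, ab/aa meet in 0. Open state 1: 0b->1.
ba: 1a undefined. 1a->0: no, ab/bab meet in 1. 1a->1: no, ab/aba meet in 1. Open state 2: 1a->2.
bb: 1b undefined. 1b->0: no, ab/bbb meet in 1. 1b->1: no, ab/abb meet in 1. 1b->2: ok.
baa: 2a undefined. 2a->0: no, baa/aa meet in 0. 2a->1: ok.
bab: 2b undefined. 2b->0: ok.
All examples now run through 3 states with every (state, symbol) defined. Accept strings end in {1}, Reject strings end in {0,2}; accept={1}.

states=3 start=0 accept={1} delta: 0a->0 0b->1 1a->2 1b->2 2a->1 2b->0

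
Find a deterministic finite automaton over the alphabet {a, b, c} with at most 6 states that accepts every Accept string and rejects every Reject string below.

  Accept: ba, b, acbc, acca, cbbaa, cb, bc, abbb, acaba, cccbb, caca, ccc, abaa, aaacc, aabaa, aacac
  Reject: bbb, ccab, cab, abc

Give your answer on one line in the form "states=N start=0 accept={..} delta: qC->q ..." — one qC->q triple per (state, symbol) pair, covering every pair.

states=4 start=0 accept={1,2,3} delta: 0a->1 0b->1 0c->1 1a->2 1b->2 1c->3 2a->0 2b->0 2c->0 3a->2 3b->0 3c->3

Fold the examples into a partial DFA from state 0: repeatedly fix the first undefined (state, symbol) met by the shortest-then-alphabetical prefix, trying targets in increasing order and rejecting any under which an Accept and a Reject string meet in one state with the same remainder; add a state when all current targets are rejected. Accepting states are where Accept strings end.
a: 0a undefined. 0a->0: no, bc/abc meet in 0 with "bc" left. Open state 1: 0a->1.
b: 0b undefined. 0b->0: no, b/bbb meet in 0. 0b->1: ok.
c: 0c undefined. 0c->0: no, cccbb/ccab meet in 1 with "b" left. 0c->1: ok.
aa: 1a undefined. 1a->0: no, b/cab meet in 1. 1a->1: no, cb/cab meet in 1 with "b" left. Open state 2: 1a->2.
ab: 1b undefined. 1b->0: no, b/bbb meet in 1. 1b->1: no, b/bbb meet in 1. 1b->2: ok.
ac: 1c undefined. 1c->0: no, ba/ccab meet in 2. 1c->1: no, acbc/abc meet in 2 with "c" left. 1c->2: no, ccc/abc meet in 2 with "c" left. Open state 3: 1c->3.
aaa: 2a undefined. 2a->0: ok.
aab: 2b undefined. 2b->0: ok.
aac: 2c undefined. 2c->0: ok.
aca: 3a undefined. 3a->0: no, b/ccab meet in 1. 3a->1: no, ba/ccab meet in 2. 3a->2: ok.
acb: 3b undefined. 3b->0: ok.
acc: 3c undefined. 3c->0: no, ccc/bbb meet in 0. 3c->1: no, cccbb/bbb meet in 0. 3c->2: no, acca/bbb meet in 0. 3c->3: ok.
All examples now run through 4 states with every (state, symbol) defined. Accept strings end in {1,2,3}, Reject strings end in {0}; accept={1,2,3}.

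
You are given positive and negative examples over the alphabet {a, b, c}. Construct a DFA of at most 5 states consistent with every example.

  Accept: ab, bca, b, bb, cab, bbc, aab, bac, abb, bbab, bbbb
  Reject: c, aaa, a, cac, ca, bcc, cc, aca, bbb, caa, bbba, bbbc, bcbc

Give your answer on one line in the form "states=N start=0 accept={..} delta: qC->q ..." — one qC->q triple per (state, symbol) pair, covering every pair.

Fold the examples into a partial DFA from state 0: repeatedly fix the first undefined (state, symbol) met by the shortest-then-alphabetical prefix, trying targets in increasing order and rejecting any under which an Accept and a Reject string meet in one state with the same remainder; add a state when all current targets are rejected. Accepting states are where Accept strings end.
a: 0a undefined. 0a->0: ok.
b: 0b undefined. 0b->0: no, ab/aaa meet in 0. Open state 1: 0b->1.
c: 0c undefined. 0c->0: ok.
ba: 1a undefined. 1a->0: no, bac/c meet in 0. 1a->1: ok.
bb: 1b undefined. 1b->0: no, ab/bbb meet in 1. 1b->1: no, ab/bbb meet in 1. Open state 2: 1b->2.
bc: 1c undefined. 1c->0: no, bca/c meet in 0. 1c->1: no, ab/bcc meet in 1. 1c->2: no, bbc/bcc meet in 2 with "c" left. Open state 3: 1c->3.
bba: 2a undefined. 2a->0: ok.
bbb: 2b undefined. 2b->0: ok.
bbc: 2c undefined. 2c->0: no, bbc/c meet in 0. 2c->1: ok.
bca: 3a undefined. 3a->0: no, bca/c meet in 0. 3a->1: ok.
bcb: 3b undefined. 3b->0: ok.
bcc: 3c undefined. 3c->0: ok.
All examples now run through 4 states with every (state, symbol) defined. Accept strings end in {1,2,3}, Reject strings end in {0}; accept={1,2,3}.

states=4 start=0 accept={1,2,3} delta: 0a->0 0b->1 0c->0 1a->1 1b->2 1c->3 2a->0 2b->0 2c->1 3a->1 3b->0 3c->0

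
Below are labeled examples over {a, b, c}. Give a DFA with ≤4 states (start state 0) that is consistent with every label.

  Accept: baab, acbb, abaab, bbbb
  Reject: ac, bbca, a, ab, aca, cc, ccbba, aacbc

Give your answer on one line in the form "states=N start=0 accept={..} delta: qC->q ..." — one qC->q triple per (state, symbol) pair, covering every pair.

states=3 start=0 accept={2} delta: 0a->0 0b->1 0c->0 1a->1 1b->2 1c->0 2a->0 2b->1 2c->0

State merging on the prefix tree: take the shortest (then alphabetical) example prefix whose next move is undefined and point that move at state 0, else 1, else 2, ...; a target is out if some Accept/Reject pair would then sit in one state with the same input left (inseparable). If every existing state is out, open a new one.
a: 0a undefined. 0a->0: ok.
b: 0b undefined. 0b->0: no, baab/a meet in 0. Open state 1: 0b->1.
c: 0c undefined. 0c->0: ok.
ba: 1a undefined. 1a->0: no, baab/ab meet in 1. 1a->1: ok.
bb: 1b undefined. 1b->0: no, baab/ac meet in 0. 1b->1: no, baab/ab meet in 1. Open state 2: 1b->2.
bbb: 2b undefined. 2b->0: no, bbbb/ab meet in 1. 2b->1: ok.
bbc: 2c undefined. 2c->0: ok.
aacbc: 1c undefined. 1c->0: ok.
ccbba: 2a undefined. 2a->0: ok.
All examples now run through 3 states with every (state, symbol) defined. Accept strings end in {2}, Reject strings end in {0,1}; accept={2}.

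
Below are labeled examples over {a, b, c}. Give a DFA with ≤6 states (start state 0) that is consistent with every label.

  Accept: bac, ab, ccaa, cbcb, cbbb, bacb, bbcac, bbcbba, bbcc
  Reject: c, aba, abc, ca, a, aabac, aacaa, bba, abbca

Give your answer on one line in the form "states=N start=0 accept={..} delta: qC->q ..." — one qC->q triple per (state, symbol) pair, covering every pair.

states=5 start=0 accept={0,3,4} delta: 0a->1 0b->0 0c->1 1a->2 1b->3 1c->3 2a->0 2b->2 2c->0 3a->2 3b->4 3c->1 4a->0 4b->0 4c->0

State merging on the prefix tree: take the shortest (then alphabetical) example prefix whose next move is undefined and point that move at state 0, else 1, else 2, ...; a target is out if some Accept/Reject pair would then sit in one state with the same input left (inseparable). If every existing state is out, open a new one.
a: 0a undefined. 0a->0: no, bac/aabac meet in 0 with "bac" left. Open state 1: 0a->1.
b: 0b undefined. 0b->0: ok.
c: 0c undefined. 0c->0: no, cbcb/c meet in 0. 0c->1: ok.
aa: 1a undefined. 1a->0: no, bac/aabac meet in 1 with "c" left. 1a->1: no, ccaa/aacaa meet in 1 with "caa" left. Open state 2: 1a->2.
ab: 1b undefined. 1b->0: no, bbcbba/c meet in 1. 1b->1: no, bac/abc meet in 1 with "c" left. 1b->2: no, ab/ca meet in 2. Open state 3: 1b->3.
cc: 1c undefined. 1c->0: no, ccaa/ca meet in 2. 1c->1: no, bac/c meet in 1. 1c->2: no, bac/ca meet in 2. 1c->3: ok.
aab: 2b undefined. 2b->0: no, bac/aabac meet in 3. 2b->1: no, bbcac/aabac meet in 2 with "c" left. 2b->2: ok.
aac: 2c undefined. 2c->0: ok.
aba: 3a undefined. 3a->0: no, ccaa/c meet in 1. 3a->1: no, ccaa/ca meet in 2. 3a->2: ok.
abb: 3b undefined. 3b->0: no, bbcbba/c meet in 1. 3b->1: no, bacb/c meet in 1. 3b->2: no, cbbb/aba meet in 2. 3b->3: no, bbcbba/aba meet in 2. Open state 4: 3b->4.
abc: 3c undefined. 3c->0: no, cbcb/abc meet in 0. 3c->1: ok.
aaba: 2a undefined. 2a->0: ok.
abbc: 4c undefined. 4c->0: ok.
cbbb: 4b undefined. 4b->0: ok.
bbcbba: 4a undefined. 4a->0: ok.
All examples now run through 5 states with every (state, symbol) defined. Accept strings end in {0,3,4}, Reject strings end in {1,2}; accept={0,3,4}.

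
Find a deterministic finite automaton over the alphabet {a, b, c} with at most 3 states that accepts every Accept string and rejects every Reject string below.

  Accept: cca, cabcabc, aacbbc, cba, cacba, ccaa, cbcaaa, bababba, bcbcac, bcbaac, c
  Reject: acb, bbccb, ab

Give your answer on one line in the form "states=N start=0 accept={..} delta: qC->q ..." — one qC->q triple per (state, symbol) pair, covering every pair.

Fold the examples into a partial DFA from state 0: repeatedly fix the first undefined (state, symbol) met by the shortest-then-alphabetical prefix, trying targets in increasing order and rejecting any under which an Accept and a Reject string meet in one state with the same remainder; add a state when all current targets are rejected. Accepting states are where Accept strings end.
a: 0a undefined. 0a->0: ok.
b: 0b undefined. 0b->0: no, bababba/ab meet in 0. Open state 1: 0b->1.
c: 0c undefined. 0c->0: ok.
ba: 1a undefined. 1a->0: ok.
bb: 1b undefined. 1b->0: ok.
bc: 1c undefined. 1c->0: ok.
All examples now run through 2 states with every (state, symbol) defined. Accept strings end in {0}, Reject strings end in {1}; accept={0}.

states=2 start=0 accept={0} delta: 0a->0 0b->1 0c->0 1a->0 1b->0 1c->0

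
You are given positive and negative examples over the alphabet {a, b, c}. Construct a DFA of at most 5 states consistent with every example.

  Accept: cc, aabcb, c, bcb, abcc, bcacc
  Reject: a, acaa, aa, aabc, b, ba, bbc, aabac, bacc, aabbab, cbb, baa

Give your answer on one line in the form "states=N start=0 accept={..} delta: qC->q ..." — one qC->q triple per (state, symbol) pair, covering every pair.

states=5 start=0 accept={2} delta: 0a->0 0b->1 0c->2 1a->3 1b->1 1c->4 2a->0 2b->0 2c->2 3a->0 3b->0 3c->1 4a->0 4b->2 4c->2

Fold the examples into a partial DFA from state 0: repeatedly fix the first undefined (state, symbol) met by the shortest-then-alphabetical prefix, trying targets in increasing order and rejecting any under which an Accept and a Reject string meet in one state with the same remainder; add a state when all current targets are rejected. Accepting states are where Accept strings end.
a: 0a undefined. 0a->0: ok.
b: 0b undefined. 0b->0: no, cc/bacc meet in 0 with "cc" left. Open state 1: 0b->1.
c: 0c undefined. 0c->0: no, cc/a meet in 0. 0c->1: no, cc/aabc meet in 1 with "c" left. Open state 2: 0c->2.
ba: 1a undefined. 1a->0: no, cc/bacc meet in 2 with "c" left. 1a->1: no, abcc/bacc meet in 1 with "cc" left. 1a->2: no, cc/aabac meet in 2 with "c" left. Open state 3: 1a->3.
bb: 1b undefined. 1b->0: no, c/bbc meet in 2. 1b->1: ok.
bc: 1c undefined. 1c->0: no, aabcb/b meet in 1. 1c->1: no, aabcb/aabc meet in 1. 1c->2: no, c/aabc meet in 2. 1c->3: no, aabcb/aabbab meet in 3 with "b" left. Open state 4: 1c->4.
cb: 2b undefined. 2b->0: ok.
cc: 2c undefined. 2c->0: no, cc/a meet in 0. 2c->1: no, cc/b meet in 1. 2c->2: ok.
aca: 2a undefined. 2a->0: ok.
baa: 3a undefined. 3a->0: ok.
bac: 3c undefined. 3c->0: no, cc/bacc meet in 2. 3c->1: ok.
bca: 4a undefined. 4a->0: ok.
bcb: 4b undefined. 4b->0: no, aabcb/a meet in 0. 4b->1: no, aabcb/b meet in 1. 4b->2: ok.
abcc: 4c undefined. 4c->0: no, abcc/a meet in 0. 4c->1: no, abcc/b meet in 1. 4c->2: ok.
aabbab: 3b undefined. 3b->0: ok.
All examples now run through 5 states with every (state, symbol) defined. Accept strings end in {2}, Reject strings end in {0,1,3,4}; accept={2}.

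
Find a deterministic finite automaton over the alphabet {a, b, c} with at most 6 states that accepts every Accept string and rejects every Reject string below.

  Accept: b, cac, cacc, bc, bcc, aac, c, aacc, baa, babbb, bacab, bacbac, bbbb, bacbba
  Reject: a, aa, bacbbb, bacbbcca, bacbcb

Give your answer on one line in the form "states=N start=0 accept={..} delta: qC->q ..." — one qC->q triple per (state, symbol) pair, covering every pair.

states=5 start=0 accept={1,2} delta: 0a->0 0b->1 0c->1 1a->1 1b->1 1c->2 2a->0 2b->3 2c->1 3a->0 3b->4 3c->2 4a->1 4b->0 4c->1

Fold the examples into a partial DFA from state 0: repeatedly fix the first undefined (state, symbol) met by the shortest-then-alphabetical prefix, trying targets in increasing order and rejecting any under which an Accept and a Reject string meet in one state with the same remainder; add a state when all current targets are rejected. Accepting states are where Accept strings end.
a: 0a undefined. 0a->0: ok.
b: 0b undefined. 0b->0: no, b/a meet in 0. Open state 1: 0b->1.
c: 0c undefined. 0c->0: no, cac/a meet in 0. 0c->1: ok.
ba: 1a undefined. 1a->0: no, baa/a meet in 0. 1a->1: ok.
bb: 1b undefined. 1b->0: no, babbb/a meet in 0. 1b->1: ok.
bc: 1c undefined. 1c->0: no, b/bacbbb meet in 1. 1c->1: no, b/bacbbb meet in 1. Open state 2: 1c->2.
bcc: 2c undefined. 2c->0: no, cacc/a meet in 0. 2c->1: ok.
baca: 2a undefined. 2a->0: ok.
bacb: 2b undefined. 2b->0: no, b/bacbbb meet in 1. 2b->1: no, b/bacbbb meet in 1. 2b->2: no, b/bacbcb meet in 1. Open state 3: 2b->3.
bacba: 3a undefined. 3a->0: ok.
bacbb: 3b undefined. 3b->0: no, b/bacbbb meet in 1. 3b->1: no, b/bacbbb meet in 1. 3b->2: no, bacbba/a meet in 0. 3b->3: no, bacbba/a meet in 0. Open state 4: 3b->4.
bacbc: 3c undefined. 3c->0: no, b/bacbcb meet in 1. 3c->1: no, b/bacbcb meet in 1. 3c->2: ok.
bacbba: 4a undefined. 4a->0: no, bacbba/a meet in 0. 4a->1: ok.
bacbbb: 4b undefined. 4b->0: ok.
bacbbc: 4c undefined. 4c->0: no, b/bacbbcca meet in 1. 4c->1: ok.
All examples now run through 5 states with every (state, symbol) defined. Accept strings end in {1,2}, Reject strings end in {0,3}; accept={1,2}.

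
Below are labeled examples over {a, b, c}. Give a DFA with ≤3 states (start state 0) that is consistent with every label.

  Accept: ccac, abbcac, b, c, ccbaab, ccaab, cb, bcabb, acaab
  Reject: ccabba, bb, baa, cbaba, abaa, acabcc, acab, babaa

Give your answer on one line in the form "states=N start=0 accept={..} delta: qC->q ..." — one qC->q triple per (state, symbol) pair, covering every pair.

Grow the machine one transition at a time. Run the examples from 0; the earliest place one falls off (shortest prefix, ties alphabetical) gets sent to the lowest-numbered state that keeps every Accept/Reject pair distinguishable — a pair clashes when both reach the same state with identical unread suffix — and to a fresh state only if none does.
a: 0a undefined. 0a->0: ok.
b: 0b undefined. 0b->0: no, b/bb meet in 0. Open state 1: 0b->1.
c: 0c undefined. 0c->0: no, b/acab meet in 1. 0c->1: no, cb/bb meet in 1 with "b" left. Open state 2: 0c->2.
ba: 1a undefined. 1a->0: ok.
bb: 1b undefined. 1b->0: ok.
bc: 1c undefined. 1c->0: no, bcabb/bb meet in 0. 1c->1: no, bcabb/bb meet in 0. 1c->2: ok.
cb: 2b undefined. 2b->0: no, cb/bb meet in 0. 2b->1: ok.
cc: 2c undefined. 2c->0: ok.
aca: 2a undefined. 2a->0: no, b/acab meet in 1. 2a->1: ok.
All examples now run through 3 states with every (state, symbol) defined. Accept strings end in {1,2}, Reject strings end in {0}; accept={1,2}.

states=3 start=0 accept={1,2} delta: 0a->0 0b->1 0c->2 1a->0 1b->0 1c->2 2a->1 2b->1 2c->0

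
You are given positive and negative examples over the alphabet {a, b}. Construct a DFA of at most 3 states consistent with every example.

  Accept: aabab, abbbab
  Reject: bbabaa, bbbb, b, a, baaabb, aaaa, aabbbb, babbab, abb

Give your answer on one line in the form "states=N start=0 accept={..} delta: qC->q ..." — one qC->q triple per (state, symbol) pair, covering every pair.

states=3 start=0 accept={2} delta: 0a->0 0b->1 1a->2 1b->0 2a->0 2b->2

State merging on the prefix tree: take the shortest (then alphabetical) example prefix whose next move is undefined and point that move at state 0, else 1, else 2, ...; a target is out if some Accept/Reject pair would then sit in one state with the same input left (inseparable). If every existing state is out, open a new one.
a: 0a undefined. 0a->0: ok.
b: 0b undefined. 0b->0: no, aabab/bbabaa meet in 0. Open state 1: 0b->1.
ba: 1a undefined. 1a->0: no, aabab/b meet in 1. 1a->1: no, aabab/abb meet in 1 with "b" left. Open state 2: 1a->2.
bb: 1b undefined. 1b->0: ok.
baa: 2a undefined. 2a->0: ok.
bab: 2b undefined. 2b->0: no, aabab/bbabaa meet in 0. 2b->1: no, aabab/b meet in 1. 2b->2: ok.
All examples now run through 3 states with every (state, symbol) defined. Accept strings end in {2}, Reject strings end in {0,1}; accept={2}.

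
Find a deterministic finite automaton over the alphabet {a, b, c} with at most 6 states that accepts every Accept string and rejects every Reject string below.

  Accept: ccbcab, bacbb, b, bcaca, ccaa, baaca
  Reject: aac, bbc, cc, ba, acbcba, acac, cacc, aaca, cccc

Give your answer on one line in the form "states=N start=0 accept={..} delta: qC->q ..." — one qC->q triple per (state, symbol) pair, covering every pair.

Fold the examples into a partial DFA from state 0: repeatedly fix the first undefined (state, symbol) met by the shortest-then-alphabetical prefix, trying targets in increasing order and rejecting any under which an Accept and a Reject string meet in one state with the same remainder; add a state when all current targets are rejected. Accepting states are where Accept strings end.
a: 0a undefined. 0a->0: ok.
b: 0b undefined. 0b->0: no, b/ba meet in 0. Open state 1: 0b->1.
c: 0c undefined. 0c->0: no, ccaa/aac meet in 0. 0c->1: no, b/aac meet in 1. Open state 2: 0c->2.
ba: 1a undefined. 1a->0: no, baaca/aaca meet in 2 with "a" left. 1a->1: no, b/ba meet in 1. 1a->2: ok.
bb: 1b undefined. 1b->0: ok.
bc: 1c undefined. 1c->0: no, bcaca/aaca meet in 2 with "a" left. 1c->1: ok.
ca: 2a undefined. 2a->0: no, baaca/aaca meet in 0. 2a->1: no, b/acac meet in 1. 2a->2: ok.
cc: 2c undefined. 2c->0: no, bacbb/cc meet in 0. 2c->1: no, bacbb/cc meet in 1. 2c->2: no, bcaca/aac meet in 2. Open state 3: 2c->3.
acb: 2b undefined. 2b->0: ok.
cca: 3a undefined. 3a->0: no, bcaca/acbcba meet in 0. 3a->1: no, ccaa/aac meet in 2. 3a->2: no, bcaca/aac meet in 2. 3a->3: no, bcaca/cc meet in 3. Open state 4: 3a->4.
ccb: 3b undefined. 3b->0: no, ccbcab/acbcba meet in 0. 3b->1: no, ccbcab/acbcba meet in 0. 3b->2: no, bacbb/acbcba meet in 0. 3b->3: no, bacbb/cc meet in 3. 3b->4: ok.
ccc: 3c undefined. 3c->0: ok.
ccaa: 4a undefined. 4a->0: no, ccaa/acbcba meet in 0. 4a->1: ok.
ccbc: 4c undefined. 4c->0: ok.
bacbb: 4b undefined. 4b->0: no, bacbb/acbcba meet in 0. 4b->1: ok.
All examples now run through 5 states with every (state, symbol) defined. Accept strings end in {1,4}, Reject strings end in {0,2,3}; accept={1,4}.

states=5 start=0 accept={1,4} delta: 0a->0 0b->1 0c->2 1a->2 1b->0 1c->1 2a->2 2b->0 2c->3 3a->4 3b->4 3c->0 4a->1 4b->1 4c->0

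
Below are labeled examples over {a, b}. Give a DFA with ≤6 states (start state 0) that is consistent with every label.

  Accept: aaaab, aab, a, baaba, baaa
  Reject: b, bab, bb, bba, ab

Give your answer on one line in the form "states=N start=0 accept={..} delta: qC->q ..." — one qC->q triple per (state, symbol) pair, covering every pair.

Fold the examples into a partial DFA from state 0: repeatedly fix the first undefined (state, symbol) met by the shortest-then-alphabetical prefix, trying targets in increasing order and rejecting any under which an Accept and a Reject string meet in one state with the same remainder; add a state when all current targets are rejected. Accepting states are where Accept strings end.
a: 0a undefined. 0a->0: no, aaaab/b meet in 0 with "b" left. Open state 1: 0a->1.
b: 0b undefined. 0b->0: no, a/bba meet in 1. 0b->1: no, aab/bab meet in 1 with "ab" left. Open state 2: 0b->2.
aa: 1a undefined. 1a->0: no, aaaab/b meet in 2. 1a->1: no, aaaab/ab meet in 1 with "b" left. 1a->2: no, aab/bb meet in 2 with "b" left. Open state 3: 1a->3.
ab: 1b undefined. 1b->0: ok.
ba: 2a undefined. 2a->0: ok.
bb: 2b undefined. 2b->0: no, a/bba meet in 1. 2b->1: no, a/bb meet in 1. 2b->2: ok.
aaa: 3a undefined. 3a->0: no, aaaab/bba meet in 0. 3a->1: ok.
aab: 3b undefined. 3b->0: no, aaaab/bba meet in 0. 3b->1: ok.
All examples now run through 4 states with every (state, symbol) defined. Accept strings end in {1,3}, Reject strings end in {0,2}; accept={1,3}.

states=4 start=0 accept={1,3} delta: 0a->1 0b->2 1a->3 1b->0 2a->0 2b->2 3a->1 3b->1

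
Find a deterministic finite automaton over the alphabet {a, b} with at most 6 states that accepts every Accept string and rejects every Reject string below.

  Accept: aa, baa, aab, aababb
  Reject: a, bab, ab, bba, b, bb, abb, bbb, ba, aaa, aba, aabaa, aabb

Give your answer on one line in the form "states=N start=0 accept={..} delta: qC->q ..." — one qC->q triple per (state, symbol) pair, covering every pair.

State merging on the prefix tree: take the shortest (then alphabetical) example prefix whose next move is undefined and point that move at state 0, else 1, else 2, ...; a target is out if some Accept/Reject pair would then sit in one state with the same input left (inseparable). If every existing state is out, open a new one.
a: 0a undefined. 0a->0: no, aa/a meet in 0. Open state 1: 0a->1.
b: 0b undefined. 0b->0: ok.
aa: 1a undefined. 1a->0: no, aa/b meet in 0. 1a->1: no, aa/a meet in 1. Open state 2: 1a->2.
ab: 1b undefined. 1b->0: ok.
aaa: 2a undefined. 2a->0: ok.
aab: 2b undefined. 2b->0: no, aa/aabaa meet in 2. 2b->1: no, aab/a meet in 1. 2b->2: no, aa/aabb meet in 2. Open state 3: 2b->3.
aaba: 3a undefined. 3a->0: no, aababb/bab meet in 0. 3a->1: no, aa/aabaa meet in 2. 3a->2: no, aababb/aabb meet in 3 with "b" left. 3a->3: no, aab/aabaa meet in 3. Open state 4: 3a->4.
aabb: 3b undefined. 3b->0: ok.
aabaa: 4a undefined. 4a->0: ok.
aabab: 4b undefined. 4b->0: no, aababb/bab meet in 0. 4b->1: no, aababb/bab meet in 0. 4b->2: ok.
All examples now run through 5 states with every (state, symbol) defined. Accept strings end in {2,3}, Reject strings end in {0,1}; accept={2,3}.

states=5 start=0 accept={2,3} delta: 0a->1 0b->0 1a->2 1b->0 2a->0 2b->3 3a->4 3b->0 4a->0 4b->2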